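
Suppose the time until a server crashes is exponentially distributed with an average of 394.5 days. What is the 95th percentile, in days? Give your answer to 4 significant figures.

1182

The rate is λ = 1/394.5 = 0.00253485 per day.
Set 1 − e^(−λt) = 0.95, so t = −ln(0.05)/λ = 2.9957/0.00253485 ≈ 1181.82 days.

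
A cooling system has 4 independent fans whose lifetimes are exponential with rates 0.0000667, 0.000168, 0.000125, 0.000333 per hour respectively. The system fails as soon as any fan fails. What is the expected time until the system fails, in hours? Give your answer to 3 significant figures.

The time to first failure is exponential with rate Σλ = 0.0000667 + 0.000168 + 0.000125 + 0.000333 = 0.0006927.
E[min] = 1/Σλ = 1/0.0006927 = 1443.63 hours.

1440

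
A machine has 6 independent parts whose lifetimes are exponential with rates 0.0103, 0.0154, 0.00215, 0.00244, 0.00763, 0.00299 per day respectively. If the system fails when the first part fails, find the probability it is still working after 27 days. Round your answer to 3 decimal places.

0.331

The time to first failure is exponential with rate Σλ = 0.0103 + 0.0154 + 0.00215 + 0.00244 + 0.00763 + 0.00299 = 0.04091.
P(min > 27) = e^(−0.04091·27) = e^(−1.1046) ≈ 0.331.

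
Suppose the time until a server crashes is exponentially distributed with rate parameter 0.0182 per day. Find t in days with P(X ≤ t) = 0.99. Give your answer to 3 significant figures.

Set 1 − e^(−λt) = 0.99, so t = −ln(0.01)/λ = 4.6052/0.0182 ≈ 253.031 days.

253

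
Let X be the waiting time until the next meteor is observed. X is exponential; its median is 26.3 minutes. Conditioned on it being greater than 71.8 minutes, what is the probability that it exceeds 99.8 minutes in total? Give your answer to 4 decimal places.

For an exponential, median = ln(2)/λ, so λ = ln 2 / 26.3 = 0.0263554 per minute.
By the memoryless property, P(X > 71.8+28 | X > 71.8) = P(X > 28).
P(X > 28) = e^(−0.73795) ≈ 0.4781.

0.4781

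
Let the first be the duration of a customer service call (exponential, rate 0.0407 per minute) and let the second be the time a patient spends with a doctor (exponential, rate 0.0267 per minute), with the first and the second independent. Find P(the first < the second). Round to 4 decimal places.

0.6039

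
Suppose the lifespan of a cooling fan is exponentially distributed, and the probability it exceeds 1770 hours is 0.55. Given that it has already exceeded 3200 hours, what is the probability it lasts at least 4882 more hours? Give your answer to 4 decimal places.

0.1923

From e^(−λ·1770) = 0.55, λ = −ln(0.55)/1770 = 0.000337761.
Memoryless: P(X > 3200+4882 | X > 3200) = P(X > 4882) = e^(−0.000337761·4882) ≈ 0.1923.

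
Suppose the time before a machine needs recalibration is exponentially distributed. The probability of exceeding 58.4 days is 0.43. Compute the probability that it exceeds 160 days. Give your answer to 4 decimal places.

0.0990

e^(−λ·58.4) = 0.43 ⇒ λ = −ln(0.43)/58.4 = 0.0144515.
P(X > 160) = e^(−0.0144515·160) = e^(−2.3122) ≈ 0.0990.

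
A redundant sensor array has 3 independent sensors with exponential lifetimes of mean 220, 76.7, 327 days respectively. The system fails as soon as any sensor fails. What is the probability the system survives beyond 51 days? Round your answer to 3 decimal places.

The first failure time is exponential with rate Σλ_i = 1/220 + 1/76.7 + 1/327 = 0.0206414 per day.
P(min > 51) = e^(−0.0206414·51) = e^(−1.0527) ≈ 0.349.

0.349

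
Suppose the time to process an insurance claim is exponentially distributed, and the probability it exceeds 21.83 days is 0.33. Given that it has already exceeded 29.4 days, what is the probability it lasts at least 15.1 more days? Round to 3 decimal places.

From e^(−λ·21.83) = 0.33, λ = −ln(0.33)/21.83 = 0.0507862.
Memoryless: P(X > 29.4+15.1 | X > 29.4) = P(X > 15.1) = e^(−0.0507862·15.1) ≈ 0.464.

0.464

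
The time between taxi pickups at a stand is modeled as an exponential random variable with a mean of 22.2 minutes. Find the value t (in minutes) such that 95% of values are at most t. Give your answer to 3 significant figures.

66.5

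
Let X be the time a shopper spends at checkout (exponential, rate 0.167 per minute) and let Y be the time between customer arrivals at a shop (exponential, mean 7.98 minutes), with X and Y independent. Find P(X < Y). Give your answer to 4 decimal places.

0.5713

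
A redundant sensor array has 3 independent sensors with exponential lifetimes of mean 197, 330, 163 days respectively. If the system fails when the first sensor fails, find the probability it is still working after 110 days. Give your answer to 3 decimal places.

The first failure time is exponential with rate Σλ_i = 1/197 + 1/330 + 1/163 = 0.0142414 per day.
P(min > 110) = e^(−0.0142414·110) = e^(−1.5666) ≈ 0.209.

0.209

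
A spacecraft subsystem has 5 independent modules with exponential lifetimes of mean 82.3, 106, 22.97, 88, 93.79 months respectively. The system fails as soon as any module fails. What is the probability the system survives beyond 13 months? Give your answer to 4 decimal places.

The first failure time is exponential with rate Σλ_i = 1/82.3 + 1/106 + 1/22.97 + 1/88 + 1/93.79 = 0.0871454 per month.
P(min > 13) = e^(−0.0871454·13) = e^(−1.1329) ≈ 0.3221.

0.3221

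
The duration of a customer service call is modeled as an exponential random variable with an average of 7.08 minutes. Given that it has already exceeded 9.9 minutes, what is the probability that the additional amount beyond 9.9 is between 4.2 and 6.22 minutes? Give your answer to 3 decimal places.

0.137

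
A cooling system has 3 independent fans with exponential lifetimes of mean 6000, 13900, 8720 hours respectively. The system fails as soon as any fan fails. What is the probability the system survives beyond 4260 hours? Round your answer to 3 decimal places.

0.222

The first failure time is exponential with rate Σλ_i = 1/6000 + 1/13900 + 1/8720 = 0.000353288 per hour.
P(min > 4260) = e^(−0.000353288·4260) = e^(−1.505) ≈ 0.222.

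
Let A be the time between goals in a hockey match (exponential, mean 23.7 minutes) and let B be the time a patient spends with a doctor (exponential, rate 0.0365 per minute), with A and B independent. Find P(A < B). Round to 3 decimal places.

λ_1 = 1/23.7 = 0.0421941, λ_2 = 0.0365.
For independent exponentials, P(A < B) = λ_1/(λ_1+λ_2) = 0.0421941/0.0786941 ≈ 0.536.

0.536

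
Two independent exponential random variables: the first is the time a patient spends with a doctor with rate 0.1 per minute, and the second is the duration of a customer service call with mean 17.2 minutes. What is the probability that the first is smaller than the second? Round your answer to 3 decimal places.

λ_1 = 0.1, λ_2 = 1/17.2 = 0.0581395.
For independent exponentials, P(the first < the second) = λ_1/(λ_1+λ_2) = 0.1/0.15814 ≈ 0.632.

0.632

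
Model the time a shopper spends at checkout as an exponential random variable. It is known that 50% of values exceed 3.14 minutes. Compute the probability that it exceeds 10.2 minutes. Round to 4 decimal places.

e^(−λ·3.14) = 0.50 ⇒ λ = −ln(0.50)/3.14 = 0.220748.
P(X > 10.2) = e^(−0.220748·10.2) = e^(−2.2516) ≈ 0.1052.

0.1052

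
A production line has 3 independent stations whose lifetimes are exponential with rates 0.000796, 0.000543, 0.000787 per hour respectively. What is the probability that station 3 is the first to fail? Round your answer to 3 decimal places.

The time to first failure is exponential with rate Σλ = 0.000796 + 0.000543 + 0.000787 = 0.002126.
P(station 3 first) = λ_3/Σλ = 0.000787/0.002126 ≈ 0.370.

0.370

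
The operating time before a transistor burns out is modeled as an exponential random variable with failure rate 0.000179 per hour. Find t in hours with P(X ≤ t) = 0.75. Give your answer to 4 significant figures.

7745

Set 1 − e^(−λt) = 0.75, so t = −ln(0.25)/λ = 1.3863/0.000179 ≈ 7744.66 hours.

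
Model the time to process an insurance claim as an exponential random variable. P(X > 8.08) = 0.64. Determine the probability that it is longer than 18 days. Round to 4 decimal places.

0.3700

e^(−λ·8.08) = 0.64 ⇒ λ = −ln(0.64)/8.08 = 0.0552336.
P(X > 18) = e^(−0.0552336·18) = e^(−0.9942) ≈ 0.3700.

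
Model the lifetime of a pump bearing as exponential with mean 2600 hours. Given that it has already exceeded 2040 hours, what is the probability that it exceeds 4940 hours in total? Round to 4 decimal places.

The rate is λ = 1/2600 = 0.000384615 per hour.
By the memoryless property, P(X > 2040+2900 | X > 2040) = P(X > 2900).
P(X > 2900) = e^(−1.1154) ≈ 0.3278.

0.3278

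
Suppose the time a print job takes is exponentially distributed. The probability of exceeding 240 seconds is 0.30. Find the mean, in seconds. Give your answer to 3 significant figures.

e^(−λ·240) = 0.30 ⇒ λ = −ln(0.30)/240 = 0.00501655.
Mean = 1/λ = 199.34 seconds.

199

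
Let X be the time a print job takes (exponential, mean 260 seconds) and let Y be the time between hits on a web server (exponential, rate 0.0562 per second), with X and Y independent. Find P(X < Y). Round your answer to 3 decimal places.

0.064

λ_1 = 1/260 = 0.00384615, λ_2 = 0.0562.
For independent exponentials, P(X < Y) = λ_1/(λ_1+λ_2) = 0.00384615/0.0600462 ≈ 0.064.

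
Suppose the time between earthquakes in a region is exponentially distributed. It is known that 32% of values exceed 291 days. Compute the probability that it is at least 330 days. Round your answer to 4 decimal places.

e^(−λ·291) = 0.32 ⇒ λ = −ln(0.32)/291 = 0.00391558.
P(X > 330) = e^(−0.00391558·330) = e^(−1.2921) ≈ 0.2747.

0.2747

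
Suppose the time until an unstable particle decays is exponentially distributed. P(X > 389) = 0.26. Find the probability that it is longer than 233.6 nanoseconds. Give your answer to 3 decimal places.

0.445

e^(−λ·389) = 0.26 ⇒ λ = −ln(0.26)/389 = 0.00346291.
P(X > 233.6) = e^(−0.00346291·233.6) = e^(−0.80894) ≈ 0.445.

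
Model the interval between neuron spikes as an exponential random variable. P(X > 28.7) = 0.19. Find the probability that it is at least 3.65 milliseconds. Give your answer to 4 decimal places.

e^(−λ·28.7) = 0.19 ⇒ λ = −ln(0.19)/28.7 = 0.0578652.
P(X > 3.65) = e^(−0.0578652·3.65) = e^(−0.21121) ≈ 0.8096.

0.8096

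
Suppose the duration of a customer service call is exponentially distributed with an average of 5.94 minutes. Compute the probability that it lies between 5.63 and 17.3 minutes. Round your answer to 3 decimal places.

The rate is λ = 1/5.94 = 0.16835 per minute.
P(5.63 < X < 17.3) = e^(−λ·5.63) − e^(−λ·17.3) = 0.38759 − 0.05434 ≈ 0.333.

0.333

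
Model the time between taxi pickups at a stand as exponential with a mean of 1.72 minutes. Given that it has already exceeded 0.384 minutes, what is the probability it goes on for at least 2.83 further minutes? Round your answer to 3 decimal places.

The rate is λ = 1/1.72 = 0.581395 per minute.
P(X > s+t | X > s) = e^(−λ(s+t))/e^(−λs) = e^(−λt), independent of s = 0.384.
P(X > 2.83) = e^(−1.6453) ≈ 0.193.

0.193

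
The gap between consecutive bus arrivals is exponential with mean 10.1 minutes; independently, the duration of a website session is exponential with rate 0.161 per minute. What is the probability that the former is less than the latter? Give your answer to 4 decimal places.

λ_1 = 1/10.1 = 0.0990099, λ_2 = 0.161.
For independent exponentials, P(the former < the latter) = λ_1/(λ_1+λ_2) = 0.0990099/0.26001 ≈ 0.3808.

0.3808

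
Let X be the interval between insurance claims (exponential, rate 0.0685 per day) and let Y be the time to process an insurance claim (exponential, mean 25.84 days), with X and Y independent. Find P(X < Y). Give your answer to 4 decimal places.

0.6390

λ_1 = 0.0685, λ_2 = 1/25.84 = 0.0386997.
For independent exponentials, P(X < Y) = λ_1/(λ_1+λ_2) = 0.0685/0.1072 ≈ 0.6390.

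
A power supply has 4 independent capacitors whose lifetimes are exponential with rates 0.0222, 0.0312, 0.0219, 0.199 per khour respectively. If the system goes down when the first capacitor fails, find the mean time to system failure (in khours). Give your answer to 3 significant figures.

3.65

The time to first failure is exponential with rate Σλ = 0.0222 + 0.0312 + 0.0219 + 0.199 = 0.2743.
E[min] = 1/Σλ = 1/0.2743 = 3.64564 khours.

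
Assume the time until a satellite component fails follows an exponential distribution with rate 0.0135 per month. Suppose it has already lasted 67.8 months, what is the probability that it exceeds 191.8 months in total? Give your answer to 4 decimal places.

0.1875

The exponential is memoryless, so the remaining time is again Exp(λ): the condition X > 67.8 is irrelevant.
P(X > 124) = e^(−1.674) ≈ 0.1875.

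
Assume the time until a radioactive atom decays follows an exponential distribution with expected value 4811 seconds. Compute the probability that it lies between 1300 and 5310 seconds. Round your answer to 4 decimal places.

The rate is λ = 1/4811 = 0.000207857 per second.
P(1300 < X < 5310) = e^(−λ·1300) − e^(−λ·5310) = 0.76322 − 0.33163 ≈ 0.4316.

0.4316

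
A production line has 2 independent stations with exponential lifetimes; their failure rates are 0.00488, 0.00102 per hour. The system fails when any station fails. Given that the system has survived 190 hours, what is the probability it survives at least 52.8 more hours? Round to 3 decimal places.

Time to first failure ~ Exp(Σλ) with Σλ = 0.0059.
By memorylessness, P(T > 190+52.8 | T > 190) = P(T > 52.8) = e^(−0.0059·52.8) ≈ 0.732.

0.732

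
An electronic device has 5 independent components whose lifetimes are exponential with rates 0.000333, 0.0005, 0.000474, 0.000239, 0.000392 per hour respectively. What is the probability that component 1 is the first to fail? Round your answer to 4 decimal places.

0.1718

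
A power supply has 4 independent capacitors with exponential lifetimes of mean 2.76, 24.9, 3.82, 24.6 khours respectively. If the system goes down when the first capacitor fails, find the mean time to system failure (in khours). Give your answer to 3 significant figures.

1.42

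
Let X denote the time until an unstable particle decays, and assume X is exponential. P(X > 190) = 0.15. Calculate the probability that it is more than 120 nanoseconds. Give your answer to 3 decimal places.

0.302

e^(−λ·190) = 0.15 ⇒ λ = −ln(0.15)/190 = 0.00998484.
P(X > 120) = e^(−0.00998484·120) = e^(−1.1982) ≈ 0.302.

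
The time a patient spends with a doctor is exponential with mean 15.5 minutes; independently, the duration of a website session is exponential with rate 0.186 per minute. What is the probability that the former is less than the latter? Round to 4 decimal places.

0.2575

λ_1 = 1/15.5 = 0.0645161, λ_2 = 0.186.
For independent exponentials, P(the former < the latter) = λ_1/(λ_1+λ_2) = 0.0645161/0.250516 ≈ 0.2575.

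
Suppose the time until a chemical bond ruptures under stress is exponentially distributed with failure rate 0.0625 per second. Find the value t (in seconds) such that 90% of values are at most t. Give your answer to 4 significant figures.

36.84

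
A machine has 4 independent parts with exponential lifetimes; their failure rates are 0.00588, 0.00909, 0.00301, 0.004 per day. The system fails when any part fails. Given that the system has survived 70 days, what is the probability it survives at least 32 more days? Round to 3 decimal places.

Time to first failure ~ Exp(Σλ) with Σλ = 0.02198.
By memorylessness, P(T > 70+32 | T > 70) = P(T > 32) = e^(−0.02198·32) ≈ 0.495.

0.495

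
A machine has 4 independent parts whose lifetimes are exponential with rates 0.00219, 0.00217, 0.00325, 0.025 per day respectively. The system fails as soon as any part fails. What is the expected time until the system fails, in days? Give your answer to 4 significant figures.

30.67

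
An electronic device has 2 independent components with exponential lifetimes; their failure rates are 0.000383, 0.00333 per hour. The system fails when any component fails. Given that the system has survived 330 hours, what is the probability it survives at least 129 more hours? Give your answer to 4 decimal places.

Time to first failure ~ Exp(Σλ) with Σλ = 0.003713.
By memorylessness, P(T > 330+129 | T > 330) = P(T > 129) = e^(−0.003713·129) ≈ 0.6194.

0.6194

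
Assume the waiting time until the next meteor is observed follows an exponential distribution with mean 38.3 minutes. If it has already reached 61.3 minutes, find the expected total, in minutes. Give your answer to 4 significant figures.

99.60

The rate is λ = 1/38.3 = 0.0261097 per minute.
By memorylessness, E[X | X > 61.3] = 61.3 + 1/λ = 61.3 + 38.3 = 99.6 minutes.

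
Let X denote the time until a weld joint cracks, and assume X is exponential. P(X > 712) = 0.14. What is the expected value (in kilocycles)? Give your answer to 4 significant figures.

362.1

e^(−λ·712) = 0.14 ⇒ λ = −ln(0.14)/712 = 0.00276139.
Mean = 1/λ = 362.136 kilocycles.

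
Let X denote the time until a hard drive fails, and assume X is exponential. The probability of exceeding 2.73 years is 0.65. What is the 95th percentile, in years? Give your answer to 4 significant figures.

18.98

e^(−λ·2.73) = 0.65 ⇒ λ = −ln(0.65)/2.73 = 0.157796.
95th percentile: 1 − e^(−λt) = 0.95, t = −ln(0.05)/λ = 18.9849 years.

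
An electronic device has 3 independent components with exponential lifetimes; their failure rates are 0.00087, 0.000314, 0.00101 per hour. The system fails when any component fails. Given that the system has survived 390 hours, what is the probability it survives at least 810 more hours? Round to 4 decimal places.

Time to first failure ~ Exp(Σλ) with Σλ = 0.002194.
By memorylessness, P(T > 390+810 | T > 390) = P(T > 810) = e^(−0.002194·810) ≈ 0.1691.

0.1691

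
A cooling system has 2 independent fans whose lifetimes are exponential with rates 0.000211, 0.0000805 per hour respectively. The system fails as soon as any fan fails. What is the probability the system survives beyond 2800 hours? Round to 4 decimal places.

0.4421

The time to first failure is exponential with rate Σλ = 0.000211 + 0.0000805 = 0.0002915.
P(min > 2800) = e^(−0.0002915·2800) = e^(−0.8162) ≈ 0.4421.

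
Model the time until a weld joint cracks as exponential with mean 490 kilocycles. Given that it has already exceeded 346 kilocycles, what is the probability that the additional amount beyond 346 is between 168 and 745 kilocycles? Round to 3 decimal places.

The rate is λ = 1/490 = 0.00204082 per kilocycle.
Memoryless: the residual past 346 is again Exp(λ).
P(168 < residual < 745) = e^(−λ·168) − e^(−λ·745) = 0.70974 − 0.21862 ≈ 0.491.

0.491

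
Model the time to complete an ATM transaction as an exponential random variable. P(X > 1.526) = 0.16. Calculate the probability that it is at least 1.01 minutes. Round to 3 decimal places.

0.297

e^(−λ·1.526) = 0.16 ⇒ λ = −ln(0.16)/1.526 = 1.20091.
P(X > 1.01) = e^(−1.20091·1.01) = e^(−1.2129) ≈ 0.297.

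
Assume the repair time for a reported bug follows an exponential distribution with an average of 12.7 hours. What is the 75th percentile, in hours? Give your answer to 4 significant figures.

17.61

The rate is λ = 1/12.7 = 0.0787402 per hour.
Set 1 − e^(−λt) = 0.75, so t = −ln(0.25)/λ = 1.3863/0.0787402 ≈ 17.6059 hours.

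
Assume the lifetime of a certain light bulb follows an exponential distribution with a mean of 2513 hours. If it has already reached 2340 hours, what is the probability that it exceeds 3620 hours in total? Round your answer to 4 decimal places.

0.6009

The rate is λ = 1/2513 = 0.000397931 per hour.
The exponential is memoryless, so the remaining time is again Exp(λ): the condition X > 2340 is irrelevant.
P(X > 1280) = e^(−0.50935) ≈ 0.6009.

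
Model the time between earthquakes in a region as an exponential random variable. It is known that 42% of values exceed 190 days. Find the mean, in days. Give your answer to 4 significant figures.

e^(−λ·190) = 0.42 ⇒ λ = −ln(0.42)/190 = 0.00456579.
Mean = 1/λ = 219.02 days.

219.0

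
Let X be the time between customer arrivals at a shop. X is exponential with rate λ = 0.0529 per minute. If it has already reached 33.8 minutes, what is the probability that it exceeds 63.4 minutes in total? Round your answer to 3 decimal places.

By the memoryless property, P(X > 33.8+29.6 | X > 33.8) = P(X > 29.6).
P(X > 29.6) = e^(−1.5658) ≈ 0.209.

0.209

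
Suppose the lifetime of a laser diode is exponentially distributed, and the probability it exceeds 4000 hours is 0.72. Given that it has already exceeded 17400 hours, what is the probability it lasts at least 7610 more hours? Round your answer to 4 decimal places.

From e^(−λ·4000) = 0.72, λ = −ln(0.72)/4000 = 0.000082126.
Memoryless: P(X > 17400+7610 | X > 17400) = P(X > 7610) = e^(−0.000082126·7610) ≈ 0.5353.

0.5353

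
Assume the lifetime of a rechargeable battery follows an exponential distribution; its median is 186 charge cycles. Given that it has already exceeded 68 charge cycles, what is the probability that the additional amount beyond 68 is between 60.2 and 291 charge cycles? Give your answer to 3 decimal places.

For an exponential, median = ln(2)/λ, so λ = ln 2 / 186 = 0.0037266 per charge cycle.
Memoryless: the residual past 68 is again Exp(λ).
P(60.2 < residual < 291) = e^(−λ·60.2) − e^(−λ·291) = 0.79904 − 0.33809 ≈ 0.461.

0.461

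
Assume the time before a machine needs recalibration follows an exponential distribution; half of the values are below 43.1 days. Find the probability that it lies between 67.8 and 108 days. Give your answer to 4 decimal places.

For an exponential, median = ln(2)/λ, so λ = ln 2 / 43.1 = 0.0160823 per day.
P(67.8 < X < 108) = e^(−λ·67.8) − e^(−λ·108) = 0.33609 − 0.17607 ≈ 0.1600.

0.1600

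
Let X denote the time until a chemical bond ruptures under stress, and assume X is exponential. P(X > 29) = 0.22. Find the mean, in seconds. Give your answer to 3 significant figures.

19.2

e^(−λ·29) = 0.22 ⇒ λ = −ln(0.22)/29 = 0.0522113.
Mean = 1/λ = 19.1529 seconds.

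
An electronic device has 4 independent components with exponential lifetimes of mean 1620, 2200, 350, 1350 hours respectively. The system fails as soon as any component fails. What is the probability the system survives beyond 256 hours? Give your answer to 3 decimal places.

The first failure time is exponential with rate Σλ_i = 1/1620 + 1/2200 + 1/350 + 1/1350 = 0.00466971 per hour.
P(min > 256) = e^(−0.00466971·256) = e^(−1.1954) ≈ 0.303.

0.303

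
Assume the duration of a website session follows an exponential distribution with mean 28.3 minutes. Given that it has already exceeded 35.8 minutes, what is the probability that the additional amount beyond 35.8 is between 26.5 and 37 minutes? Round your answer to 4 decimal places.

0.1215

The rate is λ = 1/28.3 = 0.0353357 per minute.
Memoryless: the residual past 35.8 is again Exp(λ).
P(26.5 < residual < 37) = e^(−λ·26.5) − e^(−λ·37) = 0.39204 − 0.27052 ≈ 0.1215.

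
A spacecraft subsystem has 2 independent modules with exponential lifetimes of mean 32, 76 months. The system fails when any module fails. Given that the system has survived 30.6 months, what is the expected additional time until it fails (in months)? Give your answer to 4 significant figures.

22.52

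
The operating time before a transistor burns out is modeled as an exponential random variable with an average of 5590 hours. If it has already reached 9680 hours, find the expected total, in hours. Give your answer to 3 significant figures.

15300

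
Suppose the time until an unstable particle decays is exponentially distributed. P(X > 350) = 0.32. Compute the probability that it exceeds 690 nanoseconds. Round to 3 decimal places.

0.106

e^(−λ·350) = 0.32 ⇒ λ = −ln(0.32)/350 = 0.00325553.
P(X > 690) = e^(−0.00325553·690) = e^(−2.2463) ≈ 0.106.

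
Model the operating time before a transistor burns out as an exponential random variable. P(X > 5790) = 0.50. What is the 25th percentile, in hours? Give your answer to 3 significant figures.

2400

e^(−λ·5790) = 0.50 ⇒ λ = −ln(0.50)/5790 = 0.000119715.
25th percentile: 1 − e^(−λt) = 0.25, t = −ln(0.75)/λ = 2403.07 hours.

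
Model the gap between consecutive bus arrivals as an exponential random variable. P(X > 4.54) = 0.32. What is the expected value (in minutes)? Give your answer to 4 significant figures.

e^(−λ·4.54) = 0.32 ⇒ λ = −ln(0.32)/4.54 = 0.250977.
Mean = 1/λ = 3.98443 minutes.

3.984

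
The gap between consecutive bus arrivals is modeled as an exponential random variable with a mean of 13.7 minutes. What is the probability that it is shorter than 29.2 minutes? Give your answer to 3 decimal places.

0.881

The rate is λ = 1/13.7 = 0.0729927 per minute.
P(X ≤ 29.2) = 1 − e^(−λ·29.2) = 1 − e^(−2.1314) ≈ 0.881.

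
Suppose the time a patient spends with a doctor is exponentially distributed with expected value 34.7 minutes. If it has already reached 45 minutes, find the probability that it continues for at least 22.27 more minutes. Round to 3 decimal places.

The rate is λ = 1/34.7 = 0.0288184 per minute.
The exponential is memoryless, so the remaining time is again Exp(λ): the condition X > 45 is irrelevant.
P(X > 22.27) = e^(−0.64179) ≈ 0.526.

0.526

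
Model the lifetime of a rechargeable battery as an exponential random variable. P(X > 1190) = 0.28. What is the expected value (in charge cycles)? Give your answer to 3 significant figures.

e^(−λ·1190) = 0.28 ⇒ λ = −ln(0.28)/1190 = 0.00106972.
Mean = 1/λ = 934.825 charge cycles.

935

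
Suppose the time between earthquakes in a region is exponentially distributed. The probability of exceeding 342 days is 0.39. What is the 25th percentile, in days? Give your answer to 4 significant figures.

e^(−λ·342) = 0.39 ⇒ λ = −ln(0.39)/342 = 0.00275324.
25th percentile: 1 − e^(−λt) = 0.25, t = −ln(0.75)/λ = 104.489 days.

104.5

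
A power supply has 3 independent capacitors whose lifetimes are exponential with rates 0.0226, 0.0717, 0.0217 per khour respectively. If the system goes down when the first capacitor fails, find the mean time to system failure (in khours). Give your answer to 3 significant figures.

8.62

The time to first failure is exponential with rate Σλ = 0.0226 + 0.0717 + 0.0217 = 0.116.
E[min] = 1/Σλ = 1/0.116 = 8.62069 khours.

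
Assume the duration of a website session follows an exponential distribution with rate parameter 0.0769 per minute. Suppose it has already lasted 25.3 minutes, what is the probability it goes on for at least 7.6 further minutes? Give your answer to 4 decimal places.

By the memoryless property, P(X > 25.3+7.6 | X > 25.3) = P(X > 7.6).
P(X > 7.6) = e^(−0.58444) ≈ 0.5574.

0.5574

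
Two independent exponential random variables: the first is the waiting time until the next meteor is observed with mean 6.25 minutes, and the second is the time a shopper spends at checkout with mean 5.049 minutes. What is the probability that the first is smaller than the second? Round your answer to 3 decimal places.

λ_1 = 1/6.25 = 0.16, λ_2 = 1/5.049 = 0.198059.
For independent exponentials, P(the first < the second) = λ_1/(λ_1+λ_2) = 0.16/0.358059 ≈ 0.447.

0.447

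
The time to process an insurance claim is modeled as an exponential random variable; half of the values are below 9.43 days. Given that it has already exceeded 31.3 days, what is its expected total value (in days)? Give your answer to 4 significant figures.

44.90

For an exponential, median = ln(2)/λ, so λ = ln 2 / 9.43 = 0.0735045 per day.
By memorylessness, E[X | X > 31.3] = 31.3 + 1/λ = 31.3 + 13.6046 = 44.9046 days.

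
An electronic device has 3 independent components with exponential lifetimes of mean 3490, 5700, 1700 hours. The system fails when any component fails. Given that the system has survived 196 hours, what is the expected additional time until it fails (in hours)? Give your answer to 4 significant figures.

952.2

First-failure rate Σλ = 1/3490 + 1/5700 + 1/1700 = 0.00105021.
By memorylessness the expected residual is 1/Σλ = 952.193 hours, regardless of the 196 already elapsed.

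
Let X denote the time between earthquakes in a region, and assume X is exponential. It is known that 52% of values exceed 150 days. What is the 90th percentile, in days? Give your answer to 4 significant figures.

e^(−λ·150) = 0.52 ⇒ λ = −ln(0.52)/150 = 0.00435951.
90th percentile: 1 − e^(−λt) = 0.9, t = −ln(0.1)/λ = 528.175 days.

528.2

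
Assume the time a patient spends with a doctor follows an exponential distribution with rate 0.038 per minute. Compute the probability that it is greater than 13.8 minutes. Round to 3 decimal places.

0.592

P(X > 13.8) = e^(−λ·13.8) = e^(−0.5244) ≈ 0.592.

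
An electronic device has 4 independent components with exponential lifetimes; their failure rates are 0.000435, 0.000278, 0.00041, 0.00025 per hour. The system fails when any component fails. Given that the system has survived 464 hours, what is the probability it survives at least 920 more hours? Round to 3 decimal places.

0.283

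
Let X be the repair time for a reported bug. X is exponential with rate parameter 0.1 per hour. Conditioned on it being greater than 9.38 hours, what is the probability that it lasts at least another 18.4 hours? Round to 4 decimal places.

0.1588

P(X > s+t | X > s) = e^(−λ(s+t))/e^(−λs) = e^(−λt), independent of s = 9.38.
P(X > 18.4) = e^(−1.84) ≈ 0.1588.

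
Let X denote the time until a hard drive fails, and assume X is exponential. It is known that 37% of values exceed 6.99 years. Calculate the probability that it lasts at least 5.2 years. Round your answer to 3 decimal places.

e^(−λ·6.99) = 0.37 ⇒ λ = −ln(0.37)/6.99 = 0.142239.
P(X > 5.2) = e^(−0.142239·5.2) = e^(−0.73964) ≈ 0.477.

0.477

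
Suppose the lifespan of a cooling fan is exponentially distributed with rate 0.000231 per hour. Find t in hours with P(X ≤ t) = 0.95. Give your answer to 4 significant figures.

12970

Set 1 − e^(−λt) = 0.95, so t = −ln(0.05)/λ = 2.9957/0.000231 ≈ 12968.5 hours.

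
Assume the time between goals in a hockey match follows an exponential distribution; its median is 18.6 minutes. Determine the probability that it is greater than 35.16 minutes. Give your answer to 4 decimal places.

For an exponential, median = ln(2)/λ, so λ = ln 2 / 18.6 = 0.037266 per minute.
P(X > 35.16) = e^(−λ·35.16) = e^(−1.3103) ≈ 0.2697.

0.2697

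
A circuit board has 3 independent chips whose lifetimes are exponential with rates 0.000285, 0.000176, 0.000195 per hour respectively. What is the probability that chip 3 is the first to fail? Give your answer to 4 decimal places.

0.2973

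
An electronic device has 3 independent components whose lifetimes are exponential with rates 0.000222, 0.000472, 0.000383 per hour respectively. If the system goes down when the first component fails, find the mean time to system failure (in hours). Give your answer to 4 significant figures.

The time to first failure is exponential with rate Σλ = 0.000222 + 0.000472 + 0.000383 = 0.001077.
E[min] = 1/Σλ = 1/0.001077 = 928.505 hours.

928.5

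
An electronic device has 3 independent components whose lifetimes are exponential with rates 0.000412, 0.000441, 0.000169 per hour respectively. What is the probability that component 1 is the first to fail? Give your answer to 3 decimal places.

The time to first failure is exponential with rate Σλ = 0.000412 + 0.000441 + 0.000169 = 0.001022.
P(component 1 first) = λ_1/Σλ = 0.000412/0.001022 ≈ 0.403.

0.403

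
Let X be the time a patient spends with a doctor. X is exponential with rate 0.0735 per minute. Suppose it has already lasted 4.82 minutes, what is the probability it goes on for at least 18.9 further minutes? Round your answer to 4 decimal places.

0.2493

P(X > s+t | X > s) = e^(−λ(s+t))/e^(−λs) = e^(−λt), independent of s = 4.82.
P(X > 18.9) = e^(−1.3891) ≈ 0.2493.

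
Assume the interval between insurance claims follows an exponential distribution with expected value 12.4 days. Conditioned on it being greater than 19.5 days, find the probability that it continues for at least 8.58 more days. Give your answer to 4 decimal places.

0.5006

The rate is λ = 1/12.4 = 0.0806452 per day.
P(X > s+t | X > s) = e^(−λ(s+t))/e^(−λs) = e^(−λt), independent of s = 19.5.
P(X > 8.58) = e^(−0.69194) ≈ 0.5006.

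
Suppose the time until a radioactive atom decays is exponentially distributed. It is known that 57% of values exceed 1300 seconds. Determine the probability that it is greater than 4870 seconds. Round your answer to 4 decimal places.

0.1218

e^(−λ·1300) = 0.57 ⇒ λ = −ln(0.57)/1300 = 0.000432399.
P(X > 4870) = e^(−0.000432399·4870) = e^(−2.1058) ≈ 0.1218.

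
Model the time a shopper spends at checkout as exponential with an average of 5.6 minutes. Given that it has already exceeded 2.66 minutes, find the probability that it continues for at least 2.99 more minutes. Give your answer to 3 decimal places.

0.586

The rate is λ = 1/5.6 = 0.178571 per minute.
P(X > s+t | X > s) = e^(−λ(s+t))/e^(−λs) = e^(−λt), independent of s = 2.66.
P(X > 2.99) = e^(−0.53393) ≈ 0.586.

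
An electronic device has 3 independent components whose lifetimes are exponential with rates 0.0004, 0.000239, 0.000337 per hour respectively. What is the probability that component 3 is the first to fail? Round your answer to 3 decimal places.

The time to first failure is exponential with rate Σλ = 0.0004 + 0.000239 + 0.000337 = 0.000976.
P(component 3 first) = λ_3/Σλ = 0.000337/0.000976 ≈ 0.345.

0.345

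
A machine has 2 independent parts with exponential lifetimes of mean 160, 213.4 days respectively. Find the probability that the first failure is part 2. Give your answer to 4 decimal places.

0.4285

Rates: λ_i = 1/mean_i → 0.00625, 0.00468604; Σλ = 0.010936.
P(part 2 first) = λ_2/Σλ = 0.00468604/0.010936 ≈ 0.4285.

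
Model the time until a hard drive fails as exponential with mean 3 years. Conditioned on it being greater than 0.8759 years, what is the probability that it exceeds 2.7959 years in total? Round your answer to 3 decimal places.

The rate is λ = 1/3 = 0.333333 per year.
P(X > s+t | X > s) = e^(−λ(s+t))/e^(−λs) = e^(−λt), independent of s = 0.8759.
P(X > 1.92) = e^(−0.64) ≈ 0.527.

0.527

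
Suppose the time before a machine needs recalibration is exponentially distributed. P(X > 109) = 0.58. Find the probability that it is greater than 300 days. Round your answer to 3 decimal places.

e^(−λ·109) = 0.58 ⇒ λ = −ln(0.58)/109 = 0.0049975.
P(X > 300) = e^(−0.0049975·300) = e^(−1.4992) ≈ 0.223.

0.223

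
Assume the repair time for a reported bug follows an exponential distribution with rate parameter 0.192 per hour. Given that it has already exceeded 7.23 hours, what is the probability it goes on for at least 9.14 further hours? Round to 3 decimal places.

By the memoryless property, P(X > 7.23+9.14 | X > 7.23) = P(X > 9.14).
P(X > 9.14) = e^(−1.7549) ≈ 0.173.

0.173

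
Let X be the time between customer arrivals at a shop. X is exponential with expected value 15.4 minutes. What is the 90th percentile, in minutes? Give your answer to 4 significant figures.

The rate is λ = 1/15.4 = 0.0649351 per minute.
Set 1 − e^(−λt) = 0.9, so t = −ln(0.1)/λ = 2.3026/0.0649351 ≈ 35.4598 minutes.

35.46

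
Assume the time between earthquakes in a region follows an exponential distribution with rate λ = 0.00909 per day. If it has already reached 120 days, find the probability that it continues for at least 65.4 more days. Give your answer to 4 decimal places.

0.5518

P(X > s+t | X > s) = e^(−λ(s+t))/e^(−λs) = e^(−λt), independent of s = 120.
P(X > 65.4) = e^(−0.59449) ≈ 0.5518.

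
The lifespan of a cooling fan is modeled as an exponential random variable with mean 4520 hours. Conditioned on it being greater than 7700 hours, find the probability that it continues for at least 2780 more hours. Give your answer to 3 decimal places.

The rate is λ = 1/4520 = 0.000221239 per hour.
The exponential is memoryless, so the remaining time is again Exp(λ): the condition X > 7700 is irrelevant.
P(X > 2780) = e^(−0.61504) ≈ 0.541.

0.541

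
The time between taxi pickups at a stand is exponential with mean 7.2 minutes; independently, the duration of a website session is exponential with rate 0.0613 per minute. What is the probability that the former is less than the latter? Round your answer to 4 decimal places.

0.6938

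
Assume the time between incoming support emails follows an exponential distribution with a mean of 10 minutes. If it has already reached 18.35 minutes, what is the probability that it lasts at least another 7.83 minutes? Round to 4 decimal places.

0.4570

The rate is λ = 1/10 = 0.1 per minute.
By the memoryless property, P(X > 18.35+7.83 | X > 18.35) = P(X > 7.83).
P(X > 7.83) = e^(−0.783) ≈ 0.4570.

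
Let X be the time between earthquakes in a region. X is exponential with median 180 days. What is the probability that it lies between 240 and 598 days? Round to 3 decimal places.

For an exponential, median = ln(2)/λ, so λ = ln 2 / 180 = 0.00385082 per day.
P(240 < X < 598) = e^(−λ·240) − e^(−λ·598) = 0.39685 − 0.09998 ≈ 0.297.

0.297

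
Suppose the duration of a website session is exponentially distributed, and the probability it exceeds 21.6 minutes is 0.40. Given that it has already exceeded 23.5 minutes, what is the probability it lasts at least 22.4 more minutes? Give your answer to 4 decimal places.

From e^(−λ·21.6) = 0.40, λ = −ln(0.40)/21.6 = 0.0424209.
Memoryless: P(X > 23.5+22.4 | X > 23.5) = P(X > 22.4) = e^(−0.0424209·22.4) ≈ 0.3867.

0.3867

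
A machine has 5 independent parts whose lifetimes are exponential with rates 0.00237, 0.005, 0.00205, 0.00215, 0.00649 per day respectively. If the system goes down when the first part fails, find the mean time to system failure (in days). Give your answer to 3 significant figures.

The time to first failure is exponential with rate Σλ = 0.00237 + 0.005 + 0.00205 + 0.00215 + 0.00649 = 0.01806.
E[min] = 1/Σλ = 1/0.01806 = 55.371 days.

55.4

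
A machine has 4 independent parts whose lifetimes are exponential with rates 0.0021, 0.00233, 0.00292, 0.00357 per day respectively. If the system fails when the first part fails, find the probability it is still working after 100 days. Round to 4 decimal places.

0.3355

The time to first failure is exponential with rate Σλ = 0.0021 + 0.00233 + 0.00292 + 0.00357 = 0.01092.
P(min > 100) = e^(−0.01092·100) = e^(−1.092) ≈ 0.3355.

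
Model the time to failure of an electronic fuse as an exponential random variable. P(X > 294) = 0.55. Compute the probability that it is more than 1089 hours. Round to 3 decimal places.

e^(−λ·294) = 0.55 ⇒ λ = −ln(0.55)/294 = 0.00203346.
P(X > 1089) = e^(−0.00203346·1089) = e^(−2.2144) ≈ 0.109.

0.109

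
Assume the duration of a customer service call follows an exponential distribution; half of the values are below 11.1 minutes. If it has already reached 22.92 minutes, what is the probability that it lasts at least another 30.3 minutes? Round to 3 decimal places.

For an exponential, median = ln(2)/λ, so λ = ln 2 / 11.1 = 0.0624457 per minute.
By the memoryless property, P(X > 22.92+30.3 | X > 22.92) = P(X > 30.3).
P(X > 30.3) = e^(−1.8921) ≈ 0.151.

0.151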